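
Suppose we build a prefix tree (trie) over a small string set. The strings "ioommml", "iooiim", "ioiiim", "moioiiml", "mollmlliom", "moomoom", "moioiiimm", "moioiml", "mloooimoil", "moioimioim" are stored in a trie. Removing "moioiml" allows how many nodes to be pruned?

After clearing the end-marker at "moioiml", prune upward until reaching a node still needed by another word.
The suffix "l" (1 node) is used only by "moioiml"; the node for "moioim" still has the child "i", so pruning stops there.
Nodes removed: 1

1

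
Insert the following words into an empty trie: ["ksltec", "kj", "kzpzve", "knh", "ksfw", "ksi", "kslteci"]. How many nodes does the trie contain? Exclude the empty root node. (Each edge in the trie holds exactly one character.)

Trace insertions, counting only characters that open a new branch:
  "ksltec" → 6 new (k, s, l, t, e, c)
  "kj" → prefix "k" already present; 1 new (j)
  "kzpzve" → prefix "k" already present; 5 new (z, p, z, v, e)
  "knh" → prefix "k" already present; 2 new (n, h)
  "ksfw" → prefix "ks" already present; 2 new (f, w)
  "ksi" → prefix "ks" already present; 1 new (i)
  "kslteci" → prefix "ksltec" already present; 1 new (i)
Total nodes = 6 + 1 + 5 + 2 + 2 + 1 + 1 = 18

18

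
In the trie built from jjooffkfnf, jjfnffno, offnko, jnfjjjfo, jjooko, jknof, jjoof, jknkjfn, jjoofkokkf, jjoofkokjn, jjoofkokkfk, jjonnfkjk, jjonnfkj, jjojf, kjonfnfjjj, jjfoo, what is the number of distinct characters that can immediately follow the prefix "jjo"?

3

Follow the path "jjo" to its node, then look at its outgoing edges.
Characters that immediately follow "jjo" among the stored strings: {j, n, o}.
That node has 3 child edges.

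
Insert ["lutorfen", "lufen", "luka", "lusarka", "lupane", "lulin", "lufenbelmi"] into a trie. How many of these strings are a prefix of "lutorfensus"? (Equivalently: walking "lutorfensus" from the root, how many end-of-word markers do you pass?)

1

Traverse "lutorfensus" character by character; count nodes along the way that are marked as word ends.
Prefixes of the query that are stored words: "lutorfen"
Count: 1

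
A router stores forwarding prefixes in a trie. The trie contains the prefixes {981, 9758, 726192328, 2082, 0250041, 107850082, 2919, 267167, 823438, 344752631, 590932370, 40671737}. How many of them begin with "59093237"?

Walk to "59093237"; the words in its subtree are exactly those with that prefix.
Matches: "590932370"
Count: 1

1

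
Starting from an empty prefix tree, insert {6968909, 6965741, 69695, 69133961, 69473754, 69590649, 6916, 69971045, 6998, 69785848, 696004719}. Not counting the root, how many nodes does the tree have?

Insert word by word; a character creates a node only if that edge doesn't already exist:
  "6968909" → 7 new (6, 9, 6, 8, 9, 0, 9)
  "6965741" → prefix "696" already present; 4 new (5, 7, 4, 1)
  "69695" → prefix "696" already present; 2 new (9, 5)
  "69133961" → prefix "69" already present; 6 new (1, 3, 3, 9, 6, 1)
  "69473754" → prefix "69" already present; 6 new (4, 7, 3, 7, 5, 4)
  "69590649" → prefix "69" already present; 6 new (5, 9, 0, 6, 4, 9)
  "6916" → prefix "691" already present; 1 new (6)
  "69971045" → prefix "69" already present; 6 new (9, 7, 1, 0, 4, 5)
  "6998" → prefix "699" already present; 1 new (8)
  "69785848" → prefix "69" already present; 6 new (7, 8, 5, 8, 4, 8)
  "696004719" → prefix "696" already present; 6 new (0, 0, 4, 7, 1, 9)
Total nodes = 7 + 4 + 2 + 6 + 6 + 6 + 1 + 6 + 1 + 6 + 6 = 51

51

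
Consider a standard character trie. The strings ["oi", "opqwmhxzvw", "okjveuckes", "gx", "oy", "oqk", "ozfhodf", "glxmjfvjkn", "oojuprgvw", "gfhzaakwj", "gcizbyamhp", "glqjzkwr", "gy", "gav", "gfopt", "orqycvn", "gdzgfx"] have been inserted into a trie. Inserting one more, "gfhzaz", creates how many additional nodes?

The longest prefix of "gfhzaz" already in the trie is "gfhza" (length 5).
So 6 − 5 = 1 new nodes.

1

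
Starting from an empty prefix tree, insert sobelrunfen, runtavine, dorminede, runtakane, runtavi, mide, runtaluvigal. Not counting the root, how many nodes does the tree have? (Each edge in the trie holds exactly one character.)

44

Insert word by word; a character creates a node only if that edge doesn't already exist:
  "sobelrunfen" → 11 new (s, o, b, e, l, r, u, n, f, e, n)
  "runtavine" → 9 new (r, u, n, t, a, v, i, n, e)
  "dorminede" → 9 new (d, o, r, m, i, n, e, d, e)
  "runtakane" → prefix "runta" already present; 4 new (k, a, n, e)
  "runtavi" → prefix "runtavi" already present; 0 new (none)
  "mide" → 4 new (m, i, d, e)
  "runtaluvigal" → prefix "runta" already present; 7 new (l, u, v, i, g, a, l)
Total nodes = 11 + 9 + 9 + 4 + 0 + 4 + 7 = 44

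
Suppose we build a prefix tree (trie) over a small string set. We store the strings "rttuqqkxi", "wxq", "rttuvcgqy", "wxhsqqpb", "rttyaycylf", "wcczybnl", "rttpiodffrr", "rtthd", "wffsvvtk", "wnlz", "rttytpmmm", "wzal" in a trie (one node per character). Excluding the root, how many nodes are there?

Trace insertions, counting only characters that open a new branch:
  "rttuqqkxi" → 9 new (r, t, t, u, q, q, k, x, i)
  "wxq" → 3 new (w, x, q)
  "rttuvcgqy" → prefix "rttu" already present; 5 new (v, c, g, q, y)
  "wxhsqqpb" → prefix "wx" already present; 6 new (h, s, q, q, p, b)
  "rttyaycylf" → prefix "rtt" already present; 7 new (y, a, y, c, y, l, f)
  "wcczybnl" → prefix "w" already present; 7 new (c, c, z, y, b, n, l)
  "rttpiodffrr" → prefix "rtt" already present; 8 new (p, i, o, d, f, f, r, r)
  "rtthd" → prefix "rtt" already present; 2 new (h, d)
  "wffsvvtk" → prefix "w" already present; 7 new (f, f, s, v, v, t, k)
  "wnlz" → prefix "w" already present; 3 new (n, l, z)
  "rttytpmmm" → prefix "rtty" already present; 5 new (t, p, m, m, m)
  "wzal" → prefix "w" already present; 3 new (z, a, l)
Total nodes = 9 + 3 + 5 + 6 + 7 + 7 + 8 + 2 + 7 + 3 + 5 + 3 = 65

65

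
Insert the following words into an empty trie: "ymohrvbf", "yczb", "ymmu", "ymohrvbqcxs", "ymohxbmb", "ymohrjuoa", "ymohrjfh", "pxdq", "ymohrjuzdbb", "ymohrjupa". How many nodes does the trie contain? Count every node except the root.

37

Trace insertions, counting only characters that open a new branch:
  "ymohrvbf" → 8 new (y, m, o, h, r, v, b, f)
  "yczb" → prefix "y" already present; 3 new (c, z, b)
  "ymmu" → prefix "ym" already present; 2 new (m, u)
  "ymohrvbqcxs" → prefix "ymohrvb" already present; 4 new (q, c, x, s)
  "ymohxbmb" → prefix "ymoh" already present; 4 new (x, b, m, b)
  "ymohrjuoa" → prefix "ymohr" already present; 4 new (j, u, o, a)
  "ymohrjfh" → prefix "ymohrj" already present; 2 new (f, h)
  "pxdq" → 4 new (p, x, d, q)
  "ymohrjuzdbb" → prefix "ymohrju" already present; 4 new (z, d, b, b)
  "ymohrjupa" → prefix "ymohrju" already present; 2 new (p, a)
Total nodes = 8 + 3 + 2 + 4 + 4 + 4 + 2 + 4 + 4 + 2 = 37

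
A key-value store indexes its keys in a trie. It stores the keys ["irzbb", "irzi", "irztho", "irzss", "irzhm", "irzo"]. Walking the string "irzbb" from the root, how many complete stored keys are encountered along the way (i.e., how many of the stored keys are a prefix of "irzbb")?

1

Traverse "irzbb" character by character; count nodes along the way that are marked as word ends.
Prefixes of the query that are stored words: "irzbb"
Count: 1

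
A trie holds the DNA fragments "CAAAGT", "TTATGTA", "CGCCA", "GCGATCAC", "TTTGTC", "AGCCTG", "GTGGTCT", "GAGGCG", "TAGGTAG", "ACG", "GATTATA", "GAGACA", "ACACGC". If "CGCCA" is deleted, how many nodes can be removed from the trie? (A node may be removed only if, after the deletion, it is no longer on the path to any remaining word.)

4

Walk "CGCCA" from the leaf back toward the root, removing each node that no remaining word uses.
The suffix "GCCA" (4 nodes) is used only by "CGCCA"; the node for "C" still has the child "A", so pruning stops there.
Nodes removed: 4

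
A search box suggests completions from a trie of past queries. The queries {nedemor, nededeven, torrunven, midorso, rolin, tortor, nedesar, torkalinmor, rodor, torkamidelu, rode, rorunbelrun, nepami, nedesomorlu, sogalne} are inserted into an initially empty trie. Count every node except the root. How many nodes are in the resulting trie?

Count nodes per top-level branch (shared prefixes stored once):
  'm'-branch (midorso): 7 nodes
  'n'-branch (nededeven, nedemor, nedesar, nedesomorlu, nepami): 25 nodes
  'r'-branch (rode, rodor, rolin, rorunbelrun): 18 nodes
  's'-branch (sogalne): 7 nodes
  't'-branch (torkalinmor, torkamidelu, torrunven, tortor): 26 nodes
Sum: 83

83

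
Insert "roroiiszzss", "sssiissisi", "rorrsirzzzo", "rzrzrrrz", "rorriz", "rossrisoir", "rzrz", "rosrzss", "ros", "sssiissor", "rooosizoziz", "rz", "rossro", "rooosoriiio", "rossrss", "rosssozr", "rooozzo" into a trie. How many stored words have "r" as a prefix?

Traverse to the node for "r", then collect every word in that subtree.
Words under "r": rooosizoziz, rooosoriiio, rooozzo, roroiiszzss, rorriz, rorrsirzzzo, ros, rosrzss, rossrisoir, rossro, rossrss, rosssozr, rz, rzrz, rzrzrrrz
Count: 15

15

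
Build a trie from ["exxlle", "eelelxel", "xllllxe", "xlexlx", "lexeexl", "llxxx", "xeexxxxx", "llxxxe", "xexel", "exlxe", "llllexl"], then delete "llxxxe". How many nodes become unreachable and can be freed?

After clearing the end-marker at "llxxxe", prune upward until reaching a node still needed by another word.
The suffix "e" (1 node) is used only by "llxxxe"; "llxxx" is itself a stored word, so pruning stops there.
Nodes removed: 1

1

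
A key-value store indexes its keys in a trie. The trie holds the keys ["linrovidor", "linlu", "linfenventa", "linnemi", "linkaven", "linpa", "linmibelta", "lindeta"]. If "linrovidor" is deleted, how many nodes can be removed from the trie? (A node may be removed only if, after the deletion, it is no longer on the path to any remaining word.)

A node on "linrovidor"'s path can go only if nothing else ends at it or branches off below it.
The suffix "rovidor" (7 nodes) is used only by "linrovidor"; the node for "lin" still has the child "l", so pruning stops there.
Nodes removed: 7

7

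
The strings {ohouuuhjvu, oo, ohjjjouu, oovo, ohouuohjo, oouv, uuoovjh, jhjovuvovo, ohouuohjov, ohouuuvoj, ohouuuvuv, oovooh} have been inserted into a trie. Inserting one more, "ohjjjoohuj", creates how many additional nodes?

Walking "ohjjjoohuj" from the root, the first 6 characters ("ohjjjo") follow existing edges; "o" is the first miss.
Each of the 4 remaining characters creates one node.

4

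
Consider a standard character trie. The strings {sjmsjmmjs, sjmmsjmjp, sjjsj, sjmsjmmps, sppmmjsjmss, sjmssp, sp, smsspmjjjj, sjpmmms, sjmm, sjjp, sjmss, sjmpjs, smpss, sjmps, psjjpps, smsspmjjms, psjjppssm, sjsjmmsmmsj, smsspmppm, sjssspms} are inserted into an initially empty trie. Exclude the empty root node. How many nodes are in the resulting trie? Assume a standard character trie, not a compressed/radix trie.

82

Trace insertions, counting only characters that open a new branch:
  "sjmsjmmjs" → 9 new (s, j, m, s, j, m, m, j, s)
  "sjmmsjmjp" → prefix "sjm" already present; 6 new (m, s, j, m, j, p)
  "sjjsj" → prefix "sj" already present; 3 new (j, s, j)
  "sjmsjmmps" → prefix "sjmsjmm" already present; 2 new (p, s)
  "sppmmjsjmss" → prefix "s" already present; 10 new (p, p, m, m, j, s, j, m, s, s)
  "sjmssp" → prefix "sjms" already present; 2 new (s, p)
  "sp" → prefix "sp" already present; 0 new (none)
  "smsspmjjjj" → prefix "s" already present; 9 new (m, s, s, p, m, j, j, j, j)
  "sjpmmms" → prefix "sj" already present; 5 new (p, m, m, m, s)
  "sjmm" → prefix "sjmm" already present; 0 new (none)
  "sjjp" → prefix "sjj" already present; 1 new (p)
  "sjmss" → prefix "sjmss" already present; 0 new (none)
  "sjmpjs" → prefix "sjm" already present; 3 new (p, j, s)
  "smpss" → prefix "sm" already present; 3 new (p, s, s)
  "sjmps" → prefix "sjmp" already present; 1 new (s)
  "psjjpps" → 7 new (p, s, j, j, p, p, s)
  "smsspmjjms" → prefix "smsspmjj" already present; 2 new (m, s)
  "psjjppssm" → prefix "psjjpps" already present; 2 new (s, m)
  "sjsjmmsmmsj" → prefix "sj" already present; 9 new (s, j, m, m, s, m, m, s, j)
  "smsspmppm" → prefix "smsspm" already present; 3 new (p, p, m)
  "sjssspms" → prefix "sjs" already present; 5 new (s, s, p, m, s)
Total nodes = 9 + 6 + 3 + 2 + 10 + 2 + 0 + 9 + 5 + 0 + 1 + 0 + 3 + 3 + 1 + 7 + 2 + 2 + 9 + 3 + 5 = 82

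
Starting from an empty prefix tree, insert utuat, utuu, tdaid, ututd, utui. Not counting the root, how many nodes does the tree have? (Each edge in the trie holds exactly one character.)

Count nodes per top-level branch (shared prefixes stored once):
  't'-branch (tdaid): 5 nodes
  'u'-branch (utuat, utui, ututd, utuu): 9 nodes
Sum: 14

14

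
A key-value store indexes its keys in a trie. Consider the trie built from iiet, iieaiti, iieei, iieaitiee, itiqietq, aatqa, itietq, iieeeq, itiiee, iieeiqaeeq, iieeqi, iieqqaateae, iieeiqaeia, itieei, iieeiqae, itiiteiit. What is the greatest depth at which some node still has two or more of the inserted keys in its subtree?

8

The deepest shared node is where two words last agree before diverging.
"iieeiqae" and "iieeiqaeeq" agree on "iieeiqae" (8 characters) before diverging; nothing deeper is shared.
Longest shared-prefix length: 8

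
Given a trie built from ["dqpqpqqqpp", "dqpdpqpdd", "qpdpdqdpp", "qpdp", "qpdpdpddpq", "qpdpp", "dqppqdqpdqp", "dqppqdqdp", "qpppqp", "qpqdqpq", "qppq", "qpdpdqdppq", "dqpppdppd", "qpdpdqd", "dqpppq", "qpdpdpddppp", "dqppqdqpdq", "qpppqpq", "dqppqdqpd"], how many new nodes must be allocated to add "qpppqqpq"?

"qpppq" is already a path in the trie; the remaining "qpq" must be added.
Each of the 3 remaining characters creates one node.

3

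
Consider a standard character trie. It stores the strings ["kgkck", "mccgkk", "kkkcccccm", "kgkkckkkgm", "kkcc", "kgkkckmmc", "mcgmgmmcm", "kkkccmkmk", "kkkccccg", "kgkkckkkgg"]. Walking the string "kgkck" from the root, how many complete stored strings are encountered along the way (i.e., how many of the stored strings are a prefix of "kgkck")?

1

Traverse "kgkck" character by character; count nodes along the way that are marked as word ends.
Prefixes of the query that are stored words: "kgkck"
Count: 1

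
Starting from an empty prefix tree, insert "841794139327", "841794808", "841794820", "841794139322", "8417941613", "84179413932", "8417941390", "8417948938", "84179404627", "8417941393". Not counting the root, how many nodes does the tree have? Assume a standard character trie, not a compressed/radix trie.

30

Insert word by word; a character creates a node only if that edge doesn't already exist:
  "841794139327" → 12 new (8, 4, 1, 7, 9, 4, 1, 3, 9, 3, 2, 7)
  "841794808" → prefix "841794" already present; 3 new (8, 0, 8)
  "841794820" → prefix "8417948" already present; 2 new (2, 0)
  "841794139322" → prefix "84179413932" already present; 1 new (2)
  "8417941613" → prefix "8417941" already present; 3 new (6, 1, 3)
  "84179413932" → prefix "84179413932" already present; 0 new (none)
  "8417941390" → prefix "841794139" already present; 1 new (0)
  "8417948938" → prefix "8417948" already present; 3 new (9, 3, 8)
  "84179404627" → prefix "841794" already present; 5 new (0, 4, 6, 2, 7)
  "8417941393" → prefix "8417941393" already present; 0 new (none)
Total nodes = 12 + 3 + 2 + 1 + 3 + 0 + 1 + 3 + 5 + 0 = 30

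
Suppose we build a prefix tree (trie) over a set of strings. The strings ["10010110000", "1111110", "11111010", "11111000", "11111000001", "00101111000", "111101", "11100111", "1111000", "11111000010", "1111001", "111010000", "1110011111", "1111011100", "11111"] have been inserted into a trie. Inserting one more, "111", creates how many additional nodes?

0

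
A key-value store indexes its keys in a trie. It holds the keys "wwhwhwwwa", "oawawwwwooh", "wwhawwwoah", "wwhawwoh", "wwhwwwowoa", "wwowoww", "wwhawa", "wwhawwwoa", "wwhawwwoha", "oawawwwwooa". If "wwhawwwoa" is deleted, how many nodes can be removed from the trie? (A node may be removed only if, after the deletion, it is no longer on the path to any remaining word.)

0

After clearing the end-marker at "wwhawwwoa", prune upward until reaching a node still needed by another word.
Every node on "wwhawwwoa" is still needed (e.g. by "wwhawwwoah"), so nothing is freed.
Nodes removed: 0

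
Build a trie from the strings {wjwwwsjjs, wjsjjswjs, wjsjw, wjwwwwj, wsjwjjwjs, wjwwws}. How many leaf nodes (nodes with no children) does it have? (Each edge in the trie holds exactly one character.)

5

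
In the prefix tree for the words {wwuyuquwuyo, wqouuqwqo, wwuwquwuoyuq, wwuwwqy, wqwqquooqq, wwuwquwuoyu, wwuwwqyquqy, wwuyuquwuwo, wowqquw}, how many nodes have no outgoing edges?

7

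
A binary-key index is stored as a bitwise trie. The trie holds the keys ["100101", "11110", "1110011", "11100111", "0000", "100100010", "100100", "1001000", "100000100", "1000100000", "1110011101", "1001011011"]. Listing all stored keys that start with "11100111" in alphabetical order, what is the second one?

DFS of the "11100111" subtree visits, in order: "11100111", "1110011101"
Position 2: 1110011101

1110011101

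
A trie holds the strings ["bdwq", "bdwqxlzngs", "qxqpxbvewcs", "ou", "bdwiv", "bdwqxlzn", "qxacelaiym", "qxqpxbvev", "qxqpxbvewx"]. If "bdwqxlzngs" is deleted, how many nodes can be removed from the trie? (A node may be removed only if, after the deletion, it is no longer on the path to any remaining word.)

Walk "bdwqxlzngs" from the leaf back toward the root, removing each node that no remaining word uses.
The suffix "gs" (2 nodes) is used only by "bdwqxlzngs"; "bdwqxlzn" is itself a stored word, so pruning stops there.
Nodes removed: 2

2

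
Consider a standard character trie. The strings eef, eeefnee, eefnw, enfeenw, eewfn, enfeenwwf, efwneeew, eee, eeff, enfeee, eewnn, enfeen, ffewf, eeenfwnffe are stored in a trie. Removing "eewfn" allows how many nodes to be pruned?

2

A node on "eewfn"'s path can go only if nothing else ends at it or branches off below it.
The suffix "fn" (2 nodes) is used only by "eewfn"; the node for "eew" still has the child "n", so pruning stops there.
Nodes removed: 2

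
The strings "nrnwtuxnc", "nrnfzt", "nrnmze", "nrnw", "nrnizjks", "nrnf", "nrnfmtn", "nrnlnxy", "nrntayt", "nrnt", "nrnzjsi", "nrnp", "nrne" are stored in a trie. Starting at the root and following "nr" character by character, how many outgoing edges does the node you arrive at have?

Walk "nr" from the root, arriving at one node.
Distinct next characters after "nr": n.
That node has 1 child edge.

1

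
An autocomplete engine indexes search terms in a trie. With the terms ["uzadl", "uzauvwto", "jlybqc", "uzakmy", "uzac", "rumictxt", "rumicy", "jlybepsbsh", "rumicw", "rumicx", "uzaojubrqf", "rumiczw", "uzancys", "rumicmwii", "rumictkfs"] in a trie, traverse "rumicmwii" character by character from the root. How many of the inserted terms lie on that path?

Check each prefix of "rumicmwii" against the stored set — each match is an end-marker on the path.
Prefixes of the query that are stored words: "rumicmwii"
Count: 1

1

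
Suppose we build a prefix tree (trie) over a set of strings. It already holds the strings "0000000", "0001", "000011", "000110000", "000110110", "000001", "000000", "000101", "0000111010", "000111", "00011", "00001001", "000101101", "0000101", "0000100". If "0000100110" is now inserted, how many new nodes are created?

"00001001" is already a path in the trie; the remaining "10" must be added.
Each of the 2 remaining characters creates one node.

2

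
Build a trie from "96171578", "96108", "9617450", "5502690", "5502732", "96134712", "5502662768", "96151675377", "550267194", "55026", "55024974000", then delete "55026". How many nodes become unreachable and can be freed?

Walk "55026" from the leaf back toward the root, removing each node that no remaining word uses.
Every node on "55026" is still needed (e.g. by "5502690"), so nothing is freed.
Nodes removed: 0

0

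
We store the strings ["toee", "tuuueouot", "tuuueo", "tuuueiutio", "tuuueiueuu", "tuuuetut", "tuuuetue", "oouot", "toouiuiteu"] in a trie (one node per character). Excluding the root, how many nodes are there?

37

Trace insertions, counting only characters that open a new branch:
  "toee" → 4 new (t, o, e, e)
  "tuuueouot" → prefix "t" already present; 8 new (u, u, u, e, o, u, o, t)
  "tuuueo" → prefix "tuuueo" already present; 0 new (none)
  "tuuueiutio" → prefix "tuuue" already present; 5 new (i, u, t, i, o)
  "tuuueiueuu" → prefix "tuuueiu" already present; 3 new (e, u, u)
  "tuuuetut" → prefix "tuuue" already present; 3 new (t, u, t)
  "tuuuetue" → prefix "tuuuetu" already present; 1 new (e)
  "oouot" → 5 new (o, o, u, o, t)
  "toouiuiteu" → prefix "to" already present; 8 new (o, u, i, u, i, t, e, u)
Total nodes = 4 + 8 + 0 + 5 + 3 + 3 + 1 + 5 + 8 = 37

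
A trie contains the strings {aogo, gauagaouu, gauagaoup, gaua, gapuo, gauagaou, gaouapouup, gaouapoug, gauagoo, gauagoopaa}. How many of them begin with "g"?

9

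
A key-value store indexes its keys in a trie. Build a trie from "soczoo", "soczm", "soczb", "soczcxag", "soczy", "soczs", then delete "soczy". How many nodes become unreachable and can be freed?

1

After clearing the end-marker at "soczy", prune upward until reaching a node still needed by another word.
The suffix "y" (1 node) is used only by "soczy"; the node for "socz" still has the child "o", so pruning stops there.
Nodes removed: 1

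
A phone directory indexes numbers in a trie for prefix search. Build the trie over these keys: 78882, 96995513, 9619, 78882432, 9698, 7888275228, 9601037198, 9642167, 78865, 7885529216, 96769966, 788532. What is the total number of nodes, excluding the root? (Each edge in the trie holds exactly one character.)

54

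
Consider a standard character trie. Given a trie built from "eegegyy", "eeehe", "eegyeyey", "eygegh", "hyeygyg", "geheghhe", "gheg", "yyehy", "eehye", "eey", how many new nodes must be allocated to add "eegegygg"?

2

The longest prefix of "eegegygg" already in the trie is "eegegy" (length 6).
So 8 − 6 = 2 new nodes.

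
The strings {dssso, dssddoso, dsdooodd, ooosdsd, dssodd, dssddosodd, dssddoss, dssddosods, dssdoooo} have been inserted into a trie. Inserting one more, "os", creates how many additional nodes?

1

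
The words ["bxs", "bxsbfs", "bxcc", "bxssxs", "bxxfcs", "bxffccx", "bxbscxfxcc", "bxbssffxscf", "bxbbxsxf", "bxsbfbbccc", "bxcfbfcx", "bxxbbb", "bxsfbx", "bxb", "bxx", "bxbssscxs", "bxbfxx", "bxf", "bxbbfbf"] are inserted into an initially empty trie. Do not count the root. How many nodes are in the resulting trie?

Trace insertions, counting only characters that open a new branch:
  "bxs" → 3 new (b, x, s)
  "bxsbfs" → prefix "bxs" already present; 3 new (b, f, s)
  "bxcc" → prefix "bx" already present; 2 new (c, c)
  "bxssxs" → prefix "bxs" already present; 3 new (s, x, s)
  "bxxfcs" → prefix "bx" already present; 4 new (x, f, c, s)
  "bxffccx" → prefix "bx" already present; 5 new (f, f, c, c, x)
  "bxbscxfxcc" → prefix "bx" already present; 8 new (b, s, c, x, f, x, c, c)
  "bxbssffxscf" → prefix "bxbs" already present; 7 new (s, f, f, x, s, c, f)
  "bxbbxsxf" → prefix "bxb" already present; 5 new (b, x, s, x, f)
  "bxsbfbbccc" → prefix "bxsbf" already present; 5 new (b, b, c, c, c)
  "bxcfbfcx" → prefix "bxc" already present; 5 new (f, b, f, c, x)
  "bxxbbb" → prefix "bxx" already present; 3 new (b, b, b)
  "bxsfbx" → prefix "bxs" already present; 3 new (f, b, x)
  "bxb" → prefix "bxb" already present; 0 new (none)
  "bxx" → prefix "bxx" already present; 0 new (none)
  "bxbssscxs" → prefix "bxbss" already present; 4 new (s, c, x, s)
  "bxbfxx" → prefix "bxb" already present; 3 new (f, x, x)
  "bxf" → prefix "bxf" already present; 0 new (none)
  "bxbbfbf" → prefix "bxbb" already present; 3 new (f, b, f)
Total nodes = 3 + 3 + 2 + 3 + 4 + 5 + 8 + 7 + 5 + 5 + 5 + 3 + 3 + 0 + 0 + 4 + 3 + 0 + 3 = 66

66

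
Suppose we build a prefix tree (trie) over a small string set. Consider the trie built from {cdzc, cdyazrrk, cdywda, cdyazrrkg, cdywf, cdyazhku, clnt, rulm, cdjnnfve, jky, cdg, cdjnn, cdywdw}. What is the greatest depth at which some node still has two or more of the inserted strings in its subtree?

8

Equivalently: take the maximum, over all pairs, of their longest common prefix length.
"cdyazrrk" and "cdyazrrkg" agree on "cdyazrrk" (8 characters) before diverging; nothing deeper is shared.
Longest shared-prefix length: 8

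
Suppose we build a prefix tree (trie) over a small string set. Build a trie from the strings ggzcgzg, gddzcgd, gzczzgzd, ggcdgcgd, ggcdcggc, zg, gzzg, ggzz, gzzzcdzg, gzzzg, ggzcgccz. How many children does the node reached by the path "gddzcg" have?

Walk "gddzcg" from the root, arriving at one node.
Characters that immediately follow "gddzcg" among the stored strings: {d}.
That node has 1 child edge.

1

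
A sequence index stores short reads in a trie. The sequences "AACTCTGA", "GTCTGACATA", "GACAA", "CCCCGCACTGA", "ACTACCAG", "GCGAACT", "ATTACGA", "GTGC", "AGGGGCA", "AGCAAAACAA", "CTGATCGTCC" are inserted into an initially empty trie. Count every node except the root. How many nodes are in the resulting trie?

77

Trace insertions, counting only characters that open a new branch:
  "AACTCTGA" → 8 new (A, A, C, T, C, T, G, A)
  "GTCTGACATA" → 10 new (G, T, C, T, G, A, C, A, T, A)
  "GACAA" → prefix "G" already present; 4 new (A, C, A, A)
  "CCCCGCACTGA" → 11 new (C, C, C, C, G, C, A, C, T, G, A)
  "ACTACCAG" → prefix "A" already present; 7 new (C, T, A, C, C, A, G)
  "GCGAACT" → prefix "G" already present; 6 new (C, G, A, A, C, T)
  "ATTACGA" → prefix "A" already present; 6 new (T, T, A, C, G, A)
  "GTGC" → prefix "GT" already present; 2 new (G, C)
  "AGGGGCA" → prefix "A" already present; 6 new (G, G, G, G, C, A)
  "AGCAAAACAA" → prefix "AG" already present; 8 new (C, A, A, A, A, C, A, A)
  "CTGATCGTCC" → prefix "C" already present; 9 new (T, G, A, T, C, G, T, C, C)
Total nodes = 8 + 10 + 4 + 11 + 7 + 6 + 6 + 2 + 6 + 8 + 9 = 77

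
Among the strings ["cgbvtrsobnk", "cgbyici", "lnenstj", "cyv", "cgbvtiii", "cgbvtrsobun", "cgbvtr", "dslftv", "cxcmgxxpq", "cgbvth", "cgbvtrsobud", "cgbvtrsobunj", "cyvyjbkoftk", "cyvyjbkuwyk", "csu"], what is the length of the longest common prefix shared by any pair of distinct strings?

11

The deepest shared node is where two words last agree before diverging.
e.g. "cgbvtrsobun" and "cgbvtrsobunj" share the prefix "cgbvtrsobun" of length 11; no pair shares a longer one.
Longest shared-prefix length: 11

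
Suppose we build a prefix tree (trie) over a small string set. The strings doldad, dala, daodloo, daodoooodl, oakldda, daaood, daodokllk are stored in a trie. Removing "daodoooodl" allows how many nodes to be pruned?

After clearing the end-marker at "daodoooodl", prune upward until reaching a node still needed by another word.
The suffix "ooodl" (5 nodes) is used only by "daodoooodl"; the node for "daodo" still has the child "k", so pruning stops there.
Nodes removed: 5

5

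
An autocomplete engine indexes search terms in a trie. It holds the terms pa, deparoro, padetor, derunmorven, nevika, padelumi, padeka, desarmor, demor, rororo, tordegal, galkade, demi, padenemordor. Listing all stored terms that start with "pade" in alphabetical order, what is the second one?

padelumi

Words with prefix "pade", in lexicographic order: "padeka", "padelumi", "padenemordor", "padetor"
The 2nd is padelumi.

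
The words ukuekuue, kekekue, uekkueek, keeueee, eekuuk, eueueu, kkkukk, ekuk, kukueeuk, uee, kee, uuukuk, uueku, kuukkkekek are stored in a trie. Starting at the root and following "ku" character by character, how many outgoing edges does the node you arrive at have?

Walk "ku" from the root, arriving at one node.
Characters that immediately follow "ku" among the stored strings: {k, u}.
That node has 2 child edges.

2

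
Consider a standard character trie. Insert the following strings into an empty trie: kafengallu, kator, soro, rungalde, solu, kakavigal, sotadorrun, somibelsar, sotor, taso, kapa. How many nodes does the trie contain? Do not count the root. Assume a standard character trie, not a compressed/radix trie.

Insert word by word; a character creates a node only if that edge doesn't already exist:
  "kafengallu" → 10 new (k, a, f, e, n, g, a, l, l, u)
  "kator" → prefix "ka" already present; 3 new (t, o, r)
  "soro" → 4 new (s, o, r, o)
  "rungalde" → 8 new (r, u, n, g, a, l, d, e)
  "solu" → prefix "so" already present; 2 new (l, u)
  "kakavigal" → prefix "ka" already present; 7 new (k, a, v, i, g, a, l)
  "sotadorrun" → prefix "so" already present; 8 new (t, a, d, o, r, r, u, n)
  "somibelsar" → prefix "so" already present; 8 new (m, i, b, e, l, s, a, r)
  "sotor" → prefix "sot" already present; 2 new (o, r)
  "taso" → 4 new (t, a, s, o)
  "kapa" → prefix "ka" already present; 2 new (p, a)
Total nodes = 10 + 3 + 4 + 8 + 2 + 7 + 8 + 8 + 2 + 4 + 2 = 58

58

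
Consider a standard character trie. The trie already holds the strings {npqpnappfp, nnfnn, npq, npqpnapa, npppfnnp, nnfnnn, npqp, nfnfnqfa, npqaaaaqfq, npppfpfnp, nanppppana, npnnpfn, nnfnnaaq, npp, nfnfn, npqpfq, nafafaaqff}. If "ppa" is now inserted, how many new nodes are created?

3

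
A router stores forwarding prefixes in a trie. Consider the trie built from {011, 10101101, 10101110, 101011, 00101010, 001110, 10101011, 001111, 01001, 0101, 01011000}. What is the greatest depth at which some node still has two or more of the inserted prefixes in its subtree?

The deepest shared node is where two words last agree before diverging.
e.g. "101011" and "10101101" share the prefix "101011" of length 6; no pair shares a longer one.
Longest shared-prefix length: 6

6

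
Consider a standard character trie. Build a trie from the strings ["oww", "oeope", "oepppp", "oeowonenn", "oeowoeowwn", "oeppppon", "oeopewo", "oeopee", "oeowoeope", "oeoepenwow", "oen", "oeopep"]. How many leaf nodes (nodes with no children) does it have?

10

Leaves are exactly the stored words that no other stored word extends.
Those words: "oen", "oeoepenwow", "oeopee", "oeopep", "oeopewo", "oeowoeope", "oeowoeowwn", "oeowonenn", "oeppppon", "oww"
Leaf count: 10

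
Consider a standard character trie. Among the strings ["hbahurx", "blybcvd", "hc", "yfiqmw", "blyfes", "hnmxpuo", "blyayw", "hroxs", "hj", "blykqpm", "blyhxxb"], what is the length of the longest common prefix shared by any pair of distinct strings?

The deepest shared node is where two words last agree before diverging.
"blyayw" and "blybcvd" agree on "bly" (3 characters) before diverging; nothing deeper is shared.
Longest shared-prefix length: 3

3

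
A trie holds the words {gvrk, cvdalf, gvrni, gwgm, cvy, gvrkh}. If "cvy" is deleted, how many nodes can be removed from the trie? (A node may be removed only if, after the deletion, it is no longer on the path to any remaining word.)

After clearing the end-marker at "cvy", prune upward until reaching a node still needed by another word.
The suffix "y" (1 node) is used only by "cvy"; the node for "cv" still has the child "d", so pruning stops there.
Nodes removed: 1

1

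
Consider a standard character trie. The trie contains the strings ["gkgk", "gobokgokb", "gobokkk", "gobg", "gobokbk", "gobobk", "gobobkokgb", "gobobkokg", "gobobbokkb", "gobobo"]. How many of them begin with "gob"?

9

Filter for entries beginning with "gob":
Matches: "gobg", "gobobbokkb", "gobobk", "gobobkokg", "gobobkokgb", "gobobo", "gobokbk", "gobokgokb", "gobokkk"
Count: 9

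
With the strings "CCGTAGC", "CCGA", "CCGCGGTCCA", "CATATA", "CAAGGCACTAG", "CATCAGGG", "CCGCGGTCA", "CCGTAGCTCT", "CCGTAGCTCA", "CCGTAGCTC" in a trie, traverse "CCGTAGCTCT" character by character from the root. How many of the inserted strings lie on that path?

3

Walk "CCGTAGCTCT" from the root; an end-of-word marker is hit whenever a stored word is a prefix of "CCGTAGCTCT".
Prefixes of the query that are stored words: "CCGTAGC", "CCGTAGCTC", "CCGTAGCTCT"
Count: 3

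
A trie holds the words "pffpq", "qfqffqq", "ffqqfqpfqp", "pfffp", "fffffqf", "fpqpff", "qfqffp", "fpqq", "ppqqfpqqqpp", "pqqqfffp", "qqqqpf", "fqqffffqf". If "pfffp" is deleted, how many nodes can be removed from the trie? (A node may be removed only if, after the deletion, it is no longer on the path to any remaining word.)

2

A node on "pfffp"'s path can go only if nothing else ends at it or branches off below it.
The suffix "fp" (2 nodes) is used only by "pfffp"; the node for "pff" still has the child "p", so pruning stops there.
Nodes removed: 2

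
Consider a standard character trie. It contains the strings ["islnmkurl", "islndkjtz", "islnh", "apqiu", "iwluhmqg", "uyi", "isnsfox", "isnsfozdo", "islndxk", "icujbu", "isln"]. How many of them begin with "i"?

9

Walk to "i"; the words in its subtree are exactly those with that prefix.
Matches: "icujbu", "isln", "islndkjtz", "islndxk", "islnh", "islnmkurl", "isnsfox", "isnsfozdo", "iwluhmqg"
Count: 9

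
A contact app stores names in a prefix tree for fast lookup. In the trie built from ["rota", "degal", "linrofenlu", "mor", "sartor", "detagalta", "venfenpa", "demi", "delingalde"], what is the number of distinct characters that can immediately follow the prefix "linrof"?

Walk "linrof" from the root, arriving at one node.
Characters that immediately follow "linrof" among the stored strings: {e}.
That node has 1 child edge.

1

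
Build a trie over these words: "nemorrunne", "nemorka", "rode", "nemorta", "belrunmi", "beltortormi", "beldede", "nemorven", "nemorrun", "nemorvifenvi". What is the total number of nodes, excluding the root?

Trace insertions, counting only characters that open a new branch:
  "nemorrunne" → 10 new (n, e, m, o, r, r, u, n, n, e)
  "nemorka" → prefix "nemor" already present; 2 new (k, a)
  "rode" → 4 new (r, o, d, e)
  "nemorta" → prefix "nemor" already present; 2 new (t, a)
  "belrunmi" → 8 new (b, e, l, r, u, n, m, i)
  "beltortormi" → prefix "bel" already present; 8 new (t, o, r, t, o, r, m, i)
  "beldede" → prefix "bel" already present; 4 new (d, e, d, e)
  "nemorven" → prefix "nemor" already present; 3 new (v, e, n)
  "nemorrun" → prefix "nemorrun" already present; 0 new (none)
  "nemorvifenvi" → prefix "nemorv" already present; 6 new (i, f, e, n, v, i)
Total nodes = 10 + 2 + 4 + 2 + 8 + 8 + 4 + 3 + 0 + 6 = 47

47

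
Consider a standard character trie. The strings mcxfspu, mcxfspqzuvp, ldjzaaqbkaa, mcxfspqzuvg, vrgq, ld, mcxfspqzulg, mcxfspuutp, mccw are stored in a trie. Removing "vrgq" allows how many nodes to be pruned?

4

Walk "vrgq" from the leaf back toward the root, removing each node that no remaining word uses.
No other word shares any prefix with "vrgq", so all 4 of its nodes go.
Nodes removed: 4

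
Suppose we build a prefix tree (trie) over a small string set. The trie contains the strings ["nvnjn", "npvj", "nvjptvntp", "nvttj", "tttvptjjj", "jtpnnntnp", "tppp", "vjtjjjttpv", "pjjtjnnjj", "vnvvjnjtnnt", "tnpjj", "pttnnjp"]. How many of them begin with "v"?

Walk to "v"; the words in its subtree are exactly those with that prefix.
Matches: "vjtjjjttpv", "vnvvjnjtnnt"
Count: 2

2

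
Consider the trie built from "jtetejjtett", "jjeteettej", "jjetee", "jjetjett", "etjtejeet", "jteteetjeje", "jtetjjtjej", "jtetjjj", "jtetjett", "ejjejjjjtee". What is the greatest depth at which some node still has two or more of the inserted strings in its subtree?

6

Equivalently: take the maximum, over all pairs, of their longest common prefix length.
e.g. "jjetee" and "jjeteettej" share the prefix "jjetee" of length 6; no pair shares a longer one.
Longest shared-prefix length: 6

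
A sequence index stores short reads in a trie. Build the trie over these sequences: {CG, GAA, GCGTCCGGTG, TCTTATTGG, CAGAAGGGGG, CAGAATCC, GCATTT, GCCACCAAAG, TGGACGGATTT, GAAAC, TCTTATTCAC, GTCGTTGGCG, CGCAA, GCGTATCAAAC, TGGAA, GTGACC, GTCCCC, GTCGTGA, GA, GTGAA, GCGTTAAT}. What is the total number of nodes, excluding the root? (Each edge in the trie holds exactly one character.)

96

For each word, the new-node count is its length minus the longest prefix already in the trie:
  "CG" → 2 new (C, G)
  "GAA" → 3 new (G, A, A)
  "GCGTCCGGTG" → prefix "G" already present; 9 new (C, G, T, C, C, G, G, T, G)
  "TCTTATTGG" → 9 new (T, C, T, T, A, T, T, G, G)
  "CAGAAGGGGG" → prefix "C" already present; 9 new (A, G, A, A, G, G, G, G, G)
  "CAGAATCC" → prefix "CAGAA" already present; 3 new (T, C, C)
  "GCATTT" → prefix "GC" already present; 4 new (A, T, T, T)
  "GCCACCAAAG" → prefix "GC" already present; 8 new (C, A, C, C, A, A, A, G)
  "TGGACGGATTT" → prefix "T" already present; 10 new (G, G, A, C, G, G, A, T, T, T)
  "GAAAC" → prefix "GAA" already present; 2 new (A, C)
  "TCTTATTCAC" → prefix "TCTTATT" already present; 3 new (C, A, C)
  "GTCGTTGGCG" → prefix "G" already present; 9 new (T, C, G, T, T, G, G, C, G)
  "CGCAA" → prefix "CG" already present; 3 new (C, A, A)
  "GCGTATCAAAC" → prefix "GCGT" already present; 7 new (A, T, C, A, A, A, C)
  "TGGAA" → prefix "TGGA" already present; 1 new (A)
  "GTGACC" → prefix "GT" already present; 4 new (G, A, C, C)
  "GTCCCC" → prefix "GTC" already present; 3 new (C, C, C)
  "GTCGTGA" → prefix "GTCGT" already present; 2 new (G, A)
  "GA" → prefix "GA" already present; 0 new (none)
  "GTGAA" → prefix "GTGA" already present; 1 new (A)
  "GCGTTAAT" → prefix "GCGT" already present; 4 new (T, A, A, T)
Total nodes = 2 + 3 + 9 + 9 + 9 + 3 + 4 + 8 + 10 + 2 + 3 + 9 + 3 + 7 + 1 + 4 + 3 + 2 + 0 + 1 + 4 = 96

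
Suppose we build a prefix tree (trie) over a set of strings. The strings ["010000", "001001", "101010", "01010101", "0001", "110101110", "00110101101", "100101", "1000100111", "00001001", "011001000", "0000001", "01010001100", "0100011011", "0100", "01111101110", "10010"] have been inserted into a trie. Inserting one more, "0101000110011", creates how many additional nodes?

Walking "0101000110011" from the root, the first 11 characters ("01010001100") follow existing edges; "1" is the first miss.
Each of the 2 remaining characters creates one node.

2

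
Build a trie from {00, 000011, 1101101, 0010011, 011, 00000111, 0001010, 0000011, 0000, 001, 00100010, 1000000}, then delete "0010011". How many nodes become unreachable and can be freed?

2

A node on "0010011"'s path can go only if nothing else ends at it or branches off below it.
The suffix "11" (2 nodes) is used only by "0010011"; the node for "00100" still has the child "0", so pruning stops there.
Nodes removed: 2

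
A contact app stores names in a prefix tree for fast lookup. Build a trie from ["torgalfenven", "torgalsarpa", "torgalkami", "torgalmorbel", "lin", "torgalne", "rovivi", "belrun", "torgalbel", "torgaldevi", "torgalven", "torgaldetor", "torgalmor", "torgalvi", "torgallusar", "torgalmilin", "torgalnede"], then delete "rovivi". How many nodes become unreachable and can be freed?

6

A node on "rovivi"'s path can go only if nothing else ends at it or branches off below it.
No other word shares any prefix with "rovivi", so all 6 of its nodes go.
Nodes removed: 6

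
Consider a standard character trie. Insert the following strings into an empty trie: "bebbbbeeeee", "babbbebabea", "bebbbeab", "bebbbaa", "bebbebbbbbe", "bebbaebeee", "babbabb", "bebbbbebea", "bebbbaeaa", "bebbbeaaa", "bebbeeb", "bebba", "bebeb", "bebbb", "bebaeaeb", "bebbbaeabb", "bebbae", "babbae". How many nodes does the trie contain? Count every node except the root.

62

Trace insertions, counting only characters that open a new branch:
  "bebbbbeeeee" → 11 new (b, e, b, b, b, b, e, e, e, e, e)
  "babbbebabea" → prefix "b" already present; 10 new (a, b, b, b, e, b, a, b, e, a)
  "bebbbeab" → prefix "bebbb" already present; 3 new (e, a, b)
  "bebbbaa" → prefix "bebbb" already present; 2 new (a, a)
  "bebbebbbbbe" → prefix "bebb" already present; 7 new (e, b, b, b, b, b, e)
  "bebbaebeee" → prefix "bebb" already present; 6 new (a, e, b, e, e, e)
  "babbabb" → prefix "babb" already present; 3 new (a, b, b)
  "bebbbbebea" → prefix "bebbbbe" already present; 3 new (b, e, a)
  "bebbbaeaa" → prefix "bebbba" already present; 3 new (e, a, a)
  "bebbbeaaa" → prefix "bebbbea" already present; 2 new (a, a)
  "bebbeeb" → prefix "bebbe" already present; 2 new (e, b)
  "bebba" → prefix "bebba" already present; 0 new (none)
  "bebeb" → prefix "beb" already present; 2 new (e, b)
  "bebbb" → prefix "bebbb" already present; 0 new (none)
  "bebaeaeb" → prefix "beb" already present; 5 new (a, e, a, e, b)
  "bebbbaeabb" → prefix "bebbbaea" already present; 2 new (b, b)
  "bebbae" → prefix "bebbae" already present; 0 new (none)
  "babbae" → prefix "babba" already present; 1 new (e)
Total nodes = 11 + 10 + 3 + 2 + 7 + 6 + 3 + 3 + 3 + 2 + 2 + 0 + 2 + 0 + 5 + 2 + 0 + 1 = 62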